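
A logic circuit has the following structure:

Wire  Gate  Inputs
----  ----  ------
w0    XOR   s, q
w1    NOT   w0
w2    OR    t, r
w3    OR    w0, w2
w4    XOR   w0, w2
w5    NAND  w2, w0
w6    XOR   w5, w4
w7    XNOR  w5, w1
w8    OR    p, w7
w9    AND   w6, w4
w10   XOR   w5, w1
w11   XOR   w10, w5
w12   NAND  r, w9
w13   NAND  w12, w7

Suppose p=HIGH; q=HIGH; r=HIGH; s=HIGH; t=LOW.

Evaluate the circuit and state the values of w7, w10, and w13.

w7 = HIGH, w10 = LOW, w13 = LOW

w0 = s XOR q = HIGH XOR HIGH = LOW
w1 = NOT w0 = NOT LOW = HIGH
w2 = t OR r = LOW OR HIGH = HIGH
w4 = w0 XOR w2 = LOW XOR HIGH = HIGH
w5 = w2 NAND w0 = HIGH NAND LOW = HIGH
w6 = w5 XOR w4 = HIGH XOR HIGH = LOW
w7 = w5 XNOR w1 = HIGH XNOR HIGH = HIGH
w9 = w6 AND w4 = LOW AND HIGH = LOW
w10 = w5 XOR w1 = HIGH XOR HIGH = LOW
w12 = r NAND w9 = HIGH NAND LOW = HIGH
w13 = w12 NAND w7 = HIGH NAND HIGH = LOW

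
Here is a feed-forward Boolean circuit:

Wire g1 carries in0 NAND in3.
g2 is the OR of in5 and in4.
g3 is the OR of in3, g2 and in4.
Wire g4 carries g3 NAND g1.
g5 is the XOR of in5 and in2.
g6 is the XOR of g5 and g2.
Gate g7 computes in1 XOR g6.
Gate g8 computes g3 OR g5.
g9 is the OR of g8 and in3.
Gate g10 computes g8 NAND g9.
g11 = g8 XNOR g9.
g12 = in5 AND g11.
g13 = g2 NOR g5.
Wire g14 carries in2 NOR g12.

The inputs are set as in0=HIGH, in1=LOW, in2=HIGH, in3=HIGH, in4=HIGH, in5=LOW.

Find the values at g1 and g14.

g1 = LOW; g14 = LOW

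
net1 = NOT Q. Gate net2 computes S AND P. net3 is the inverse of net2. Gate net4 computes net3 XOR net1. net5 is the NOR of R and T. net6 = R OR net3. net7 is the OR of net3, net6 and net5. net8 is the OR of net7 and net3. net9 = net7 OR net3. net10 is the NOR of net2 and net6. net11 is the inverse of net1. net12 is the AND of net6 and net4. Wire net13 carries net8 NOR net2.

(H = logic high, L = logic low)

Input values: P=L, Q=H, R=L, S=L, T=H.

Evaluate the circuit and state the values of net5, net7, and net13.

net5 = L, net7 = H, net13 = L

net2 = S AND P = L AND L = L
net3 = NOT net2 = NOT L = H
net5 = R NOR T = L NOR H = L
net6 = R OR net3 = L OR H = H
net7 = net3 OR net6 OR net5 = H OR H OR L = H
net8 = net7 OR net3 = H OR H = H
net13 = net8 NOR net2 = H NOR L = L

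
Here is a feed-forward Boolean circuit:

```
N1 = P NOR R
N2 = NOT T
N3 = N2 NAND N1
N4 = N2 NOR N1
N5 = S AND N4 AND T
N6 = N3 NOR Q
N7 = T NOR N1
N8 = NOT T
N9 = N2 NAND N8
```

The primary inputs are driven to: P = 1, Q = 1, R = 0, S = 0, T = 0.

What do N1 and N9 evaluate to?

N1 = 0; N9 = 0

N1 = P NOR R = 1 NOR 0 = 0
N2 = NOT T = NOT 0 = 1
N8 = NOT T = NOT 0 = 1
N9 = N2 NAND N8 = 1 NAND 1 = 0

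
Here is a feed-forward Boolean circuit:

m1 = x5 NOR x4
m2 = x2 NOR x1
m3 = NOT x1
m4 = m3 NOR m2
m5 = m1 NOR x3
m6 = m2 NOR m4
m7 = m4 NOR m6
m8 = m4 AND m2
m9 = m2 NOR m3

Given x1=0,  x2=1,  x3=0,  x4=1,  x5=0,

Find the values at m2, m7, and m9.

m2 = x2 NOR x1 = 1 NOR 0 = 0
m3 = NOT x1 = NOT 0 = 1
m4 = m3 NOR m2 = 1 NOR 0 = 0
m6 = m2 NOR m4 = 0 NOR 0 = 1
m7 = m4 NOR m6 = 0 NOR 1 = 0
m9 = m2 NOR m3 = 0 NOR 1 = 0

m2 = 0; m7 = 0; m9 = 0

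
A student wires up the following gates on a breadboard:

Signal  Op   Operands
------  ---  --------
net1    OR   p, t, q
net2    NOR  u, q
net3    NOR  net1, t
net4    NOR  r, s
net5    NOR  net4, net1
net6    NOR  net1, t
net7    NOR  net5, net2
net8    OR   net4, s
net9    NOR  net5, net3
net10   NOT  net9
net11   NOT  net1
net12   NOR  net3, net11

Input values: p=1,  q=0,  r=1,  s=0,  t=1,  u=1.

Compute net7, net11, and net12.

net7 = 1, net11 = 0, net12 = 1

net1 = p OR t OR q = 1 OR 1 OR 0 = 1
net2 = u NOR q = 1 NOR 0 = 0
net3 = net1 NOR t = 1 NOR 1 = 0
net4 = r NOR s = 1 NOR 0 = 0
net5 = net4 NOR net1 = 0 NOR 1 = 0
net7 = net5 NOR net2 = 0 NOR 0 = 1
net11 = NOT net1 = NOT 1 = 0
net12 = net3 NOR net11 = 0 NOR 0 = 1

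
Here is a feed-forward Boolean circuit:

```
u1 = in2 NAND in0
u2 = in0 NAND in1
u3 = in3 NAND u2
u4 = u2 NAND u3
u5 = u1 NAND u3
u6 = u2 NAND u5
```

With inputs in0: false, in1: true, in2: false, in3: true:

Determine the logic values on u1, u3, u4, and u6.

u1 = true; u3 = false; u4 = true; u6 = false

u1 = in2 NAND in0 = false NAND false = true
u2 = in0 NAND in1 = false NAND true = true
u3 = in3 NAND u2 = true NAND true = false
u4 = u2 NAND u3 = true NAND false = true
u5 = u1 NAND u3 = true NAND false = true
u6 = u2 NAND u5 = true NAND true = false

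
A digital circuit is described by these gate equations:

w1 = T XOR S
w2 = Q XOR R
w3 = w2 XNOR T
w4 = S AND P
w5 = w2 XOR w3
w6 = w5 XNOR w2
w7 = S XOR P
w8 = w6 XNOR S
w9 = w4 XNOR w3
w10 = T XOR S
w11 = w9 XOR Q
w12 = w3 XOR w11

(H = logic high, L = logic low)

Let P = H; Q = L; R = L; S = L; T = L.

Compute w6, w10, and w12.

w6 = L, w10 = L, w12 = H

w2 = Q XOR R = L XOR L = L
w3 = w2 XNOR T = L XNOR L = H
w4 = S AND P = L AND H = L
w5 = w2 XOR w3 = L XOR H = H
w6 = w5 XNOR w2 = H XNOR L = L
w9 = w4 XNOR w3 = L XNOR H = L
w10 = T XOR S = L XOR L = L
w11 = w9 XOR Q = L XOR L = L
w12 = w3 XOR w11 = H XOR L = H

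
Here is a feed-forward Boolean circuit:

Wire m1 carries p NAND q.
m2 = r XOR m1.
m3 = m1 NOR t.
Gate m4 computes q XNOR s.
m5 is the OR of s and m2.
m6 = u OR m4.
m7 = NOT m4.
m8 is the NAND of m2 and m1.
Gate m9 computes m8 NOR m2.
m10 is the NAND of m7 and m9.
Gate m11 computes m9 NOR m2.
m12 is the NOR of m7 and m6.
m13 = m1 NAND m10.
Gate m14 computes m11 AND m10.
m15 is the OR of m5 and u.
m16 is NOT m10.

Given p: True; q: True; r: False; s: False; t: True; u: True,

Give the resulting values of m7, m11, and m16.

m7 = True, m11 = True, m16 = False

m1 = p NAND q = True NAND True = False
m2 = r XOR m1 = False XOR False = False
m4 = q XNOR s = True XNOR False = False
m7 = NOT m4 = NOT False = True
m8 = m2 NAND m1 = False NAND False = True
m9 = m8 NOR m2 = True NOR False = False
m10 = m7 NAND m9 = True NAND False = True
m11 = m9 NOR m2 = False NOR False = True
m16 = NOT m10 = NOT True = False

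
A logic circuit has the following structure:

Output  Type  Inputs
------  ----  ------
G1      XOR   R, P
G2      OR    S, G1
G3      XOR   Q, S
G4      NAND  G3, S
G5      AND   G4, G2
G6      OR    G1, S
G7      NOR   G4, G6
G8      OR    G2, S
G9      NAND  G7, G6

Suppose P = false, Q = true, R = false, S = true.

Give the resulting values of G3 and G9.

G3 = false  G9 = true

G1 = R XOR P = false XOR false = false
G3 = Q XOR S = true XOR true = false
G4 = G3 NAND S = false NAND true = true
G6 = G1 OR S = false OR true = true
G7 = G4 NOR G6 = true NOR true = false
G9 = G7 NAND G6 = false NAND true = true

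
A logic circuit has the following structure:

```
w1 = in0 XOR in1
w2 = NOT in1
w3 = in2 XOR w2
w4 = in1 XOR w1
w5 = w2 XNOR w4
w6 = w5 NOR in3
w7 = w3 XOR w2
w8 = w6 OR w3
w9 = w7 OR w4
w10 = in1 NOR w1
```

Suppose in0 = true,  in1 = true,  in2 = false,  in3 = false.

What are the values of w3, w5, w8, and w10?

w3 = false; w5 = false; w8 = true; w10 = false

w1 = in0 XOR in1 = true XOR true = false
w2 = NOT in1 = NOT true = false
w3 = in2 XOR w2 = false XOR false = false
w4 = in1 XOR w1 = true XOR false = true
w5 = w2 XNOR w4 = false XNOR true = false
w6 = w5 NOR in3 = false NOR false = true
w8 = w6 OR w3 = true OR false = true
w10 = in1 NOR w1 = true NOR false = false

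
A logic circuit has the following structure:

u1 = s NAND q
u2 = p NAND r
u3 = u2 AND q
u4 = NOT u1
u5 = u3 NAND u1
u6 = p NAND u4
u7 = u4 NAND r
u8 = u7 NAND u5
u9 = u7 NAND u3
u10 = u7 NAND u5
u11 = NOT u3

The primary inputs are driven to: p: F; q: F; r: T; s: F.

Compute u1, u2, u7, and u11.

u1 = T, u2 = T, u7 = T, u11 = T

u1 = s NAND q = F NAND F = T
u2 = p NAND r = F NAND T = T
u3 = u2 AND q = T AND F = F
u4 = NOT u1 = NOT T = F
u7 = u4 NAND r = F NAND T = T
u11 = NOT u3 = NOT F = T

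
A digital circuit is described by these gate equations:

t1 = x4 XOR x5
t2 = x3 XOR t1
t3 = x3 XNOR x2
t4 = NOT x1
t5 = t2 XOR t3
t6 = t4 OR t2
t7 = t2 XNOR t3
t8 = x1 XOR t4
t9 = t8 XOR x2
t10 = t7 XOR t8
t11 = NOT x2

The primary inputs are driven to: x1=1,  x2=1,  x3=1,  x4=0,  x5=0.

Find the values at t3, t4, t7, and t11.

t1 = x4 XOR x5 = 0 XOR 0 = 0
t2 = x3 XOR t1 = 1 XOR 0 = 1
t3 = x3 XNOR x2 = 1 XNOR 1 = 1
t4 = NOT x1 = NOT 1 = 0
t7 = t2 XNOR t3 = 1 XNOR 1 = 1
t11 = NOT x2 = NOT 1 = 0

t3 = 1, t4 = 0, t7 = 1, t11 = 0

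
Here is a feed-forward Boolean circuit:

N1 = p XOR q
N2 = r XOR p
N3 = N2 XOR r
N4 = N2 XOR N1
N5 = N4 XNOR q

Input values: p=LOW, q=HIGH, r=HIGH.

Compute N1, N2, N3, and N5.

N1 = HIGH; N2 = HIGH; N3 = LOW; N5 = LOW

N1 = p XOR q = LOW XOR HIGH = HIGH
N2 = r XOR p = HIGH XOR LOW = HIGH
N3 = N2 XOR r = HIGH XOR HIGH = LOW
N4 = N2 XOR N1 = HIGH XOR HIGH = LOW
N5 = N4 XNOR q = LOW XNOR HIGH = LOW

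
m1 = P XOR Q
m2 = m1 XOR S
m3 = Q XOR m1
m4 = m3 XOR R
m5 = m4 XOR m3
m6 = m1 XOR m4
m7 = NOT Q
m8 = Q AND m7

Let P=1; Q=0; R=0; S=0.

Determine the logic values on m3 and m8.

m3 = 1; m8 = 0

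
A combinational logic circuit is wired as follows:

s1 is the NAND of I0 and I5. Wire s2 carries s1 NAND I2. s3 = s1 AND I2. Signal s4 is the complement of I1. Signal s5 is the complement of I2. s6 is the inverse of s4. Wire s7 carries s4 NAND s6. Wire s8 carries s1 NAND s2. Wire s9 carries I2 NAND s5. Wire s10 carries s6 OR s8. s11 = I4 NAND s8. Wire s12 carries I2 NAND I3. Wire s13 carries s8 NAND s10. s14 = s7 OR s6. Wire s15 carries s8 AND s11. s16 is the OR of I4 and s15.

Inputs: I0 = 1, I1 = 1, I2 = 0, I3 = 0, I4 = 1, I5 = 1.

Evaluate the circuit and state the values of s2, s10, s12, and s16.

s2 = 1; s10 = 1; s12 = 1; s16 = 1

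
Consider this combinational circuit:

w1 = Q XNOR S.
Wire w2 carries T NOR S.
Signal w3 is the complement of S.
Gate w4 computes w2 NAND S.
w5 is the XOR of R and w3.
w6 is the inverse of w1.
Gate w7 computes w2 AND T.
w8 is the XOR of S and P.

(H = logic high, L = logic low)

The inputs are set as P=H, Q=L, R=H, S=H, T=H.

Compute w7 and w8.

w7 = L  w8 = L

w2 = T NOR S = H NOR H = L
w7 = w2 AND T = L AND H = L
w8 = S XOR P = H XOR H = L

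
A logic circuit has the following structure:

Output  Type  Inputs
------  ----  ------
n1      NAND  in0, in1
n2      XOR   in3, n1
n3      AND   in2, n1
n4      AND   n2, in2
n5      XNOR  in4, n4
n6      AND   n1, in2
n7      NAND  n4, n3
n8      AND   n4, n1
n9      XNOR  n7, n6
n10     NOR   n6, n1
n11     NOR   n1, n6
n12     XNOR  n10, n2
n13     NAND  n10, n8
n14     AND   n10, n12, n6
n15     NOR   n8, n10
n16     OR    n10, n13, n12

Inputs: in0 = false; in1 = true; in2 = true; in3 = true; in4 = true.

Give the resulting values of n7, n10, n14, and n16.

n7 = true, n10 = false, n14 = false, n16 = true

n1 = in0 NAND in1 = false NAND true = true
n2 = in3 XOR n1 = true XOR true = false
n3 = in2 AND n1 = true AND true = true
n4 = n2 AND in2 = false AND true = false
n6 = n1 AND in2 = true AND true = true
n7 = n4 NAND n3 = false NAND true = true
n8 = n4 AND n1 = false AND true = false
n10 = n6 NOR n1 = true NOR true = false
n12 = n10 XNOR n2 = false XNOR false = true
n13 = n10 NAND n8 = false NAND false = true
n14 = n10 AND n12 AND n6 = false AND true AND true = false
n16 = n10 OR n13 OR n12 = false OR true OR true = true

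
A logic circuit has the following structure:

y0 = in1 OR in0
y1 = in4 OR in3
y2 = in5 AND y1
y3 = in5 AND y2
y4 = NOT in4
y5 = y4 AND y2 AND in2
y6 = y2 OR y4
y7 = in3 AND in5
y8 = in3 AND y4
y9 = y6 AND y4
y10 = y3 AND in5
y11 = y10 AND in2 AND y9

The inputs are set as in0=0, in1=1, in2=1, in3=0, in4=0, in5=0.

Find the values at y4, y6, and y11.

y1 = in4 OR in3 = 0 OR 0 = 0
y2 = in5 AND y1 = 0 AND 0 = 0
y3 = in5 AND y2 = 0 AND 0 = 0
y4 = NOT in4 = NOT 0 = 1
y6 = y2 OR y4 = 0 OR 1 = 1
y9 = y6 AND y4 = 1 AND 1 = 1
y10 = y3 AND in5 = 0 AND 0 = 0
y11 = y10 AND in2 AND y9 = 0 AND 1 AND 1 = 0

y4 = 1; y6 = 1; y11 = 0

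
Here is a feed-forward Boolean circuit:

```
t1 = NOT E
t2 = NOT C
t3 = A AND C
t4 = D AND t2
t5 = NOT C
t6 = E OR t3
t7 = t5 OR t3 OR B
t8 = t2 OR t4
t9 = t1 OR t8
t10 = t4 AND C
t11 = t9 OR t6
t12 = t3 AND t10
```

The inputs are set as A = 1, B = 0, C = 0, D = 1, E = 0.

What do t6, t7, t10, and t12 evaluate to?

t2 = NOT C = NOT 0 = 1
t3 = A AND C = 1 AND 0 = 0
t4 = D AND t2 = 1 AND 1 = 1
t5 = NOT C = NOT 0 = 1
t6 = E OR t3 = 0 OR 0 = 0
t7 = t5 OR t3 OR B = 1 OR 0 OR 0 = 1
t10 = t4 AND C = 1 AND 0 = 0
t12 = t3 AND t10 = 0 AND 0 = 0

t6 = 0, t7 = 1, t10 = 0, t12 = 0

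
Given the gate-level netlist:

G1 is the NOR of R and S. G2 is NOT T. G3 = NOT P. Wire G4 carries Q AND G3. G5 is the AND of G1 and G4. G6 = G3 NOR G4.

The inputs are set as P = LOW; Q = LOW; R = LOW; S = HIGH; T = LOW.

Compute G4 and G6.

G4 = LOW, G6 = LOW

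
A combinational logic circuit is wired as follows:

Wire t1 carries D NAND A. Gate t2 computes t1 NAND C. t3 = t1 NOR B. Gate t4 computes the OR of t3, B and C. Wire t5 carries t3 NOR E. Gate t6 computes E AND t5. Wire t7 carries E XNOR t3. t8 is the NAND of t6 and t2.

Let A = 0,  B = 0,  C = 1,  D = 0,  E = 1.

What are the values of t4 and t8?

t1 = D NAND A = 0 NAND 0 = 1
t2 = t1 NAND C = 1 NAND 1 = 0
t3 = t1 NOR B = 1 NOR 0 = 0
t4 = t3 OR B OR C = 0 OR 0 OR 1 = 1
t5 = t3 NOR E = 0 NOR 1 = 0
t6 = E AND t5 = 1 AND 0 = 0
t8 = t6 NAND t2 = 0 NAND 0 = 1

t4 = 1, t8 = 1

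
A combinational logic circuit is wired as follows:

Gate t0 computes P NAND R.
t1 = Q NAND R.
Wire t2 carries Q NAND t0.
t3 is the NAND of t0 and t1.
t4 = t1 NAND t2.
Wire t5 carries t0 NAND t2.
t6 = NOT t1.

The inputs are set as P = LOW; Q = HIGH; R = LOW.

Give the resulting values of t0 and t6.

t0 = HIGH  t6 = LOW

t0 = P NAND R = LOW NAND LOW = HIGH
t1 = Q NAND R = HIGH NAND LOW = HIGH
t6 = NOT t1 = NOT HIGH = LOW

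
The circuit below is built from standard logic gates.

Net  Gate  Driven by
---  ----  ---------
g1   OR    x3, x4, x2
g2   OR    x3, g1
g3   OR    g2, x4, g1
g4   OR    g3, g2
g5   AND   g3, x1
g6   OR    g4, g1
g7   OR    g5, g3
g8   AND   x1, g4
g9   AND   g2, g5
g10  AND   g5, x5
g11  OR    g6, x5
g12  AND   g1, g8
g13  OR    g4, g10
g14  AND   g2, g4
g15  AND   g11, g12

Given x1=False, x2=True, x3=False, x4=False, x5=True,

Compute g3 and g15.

g1 = x3 OR x4 OR x2 = False OR False OR True = True
g2 = x3 OR g1 = False OR True = True
g3 = g2 OR x4 OR g1 = True OR False OR True = True
g4 = g3 OR g2 = True OR True = True
g6 = g4 OR g1 = True OR True = True
g8 = x1 AND g4 = False AND True = False
g11 = g6 OR x5 = True OR True = True
g12 = g1 AND g8 = True AND False = False
g15 = g11 AND g12 = True AND False = False

g3 = True; g15 = False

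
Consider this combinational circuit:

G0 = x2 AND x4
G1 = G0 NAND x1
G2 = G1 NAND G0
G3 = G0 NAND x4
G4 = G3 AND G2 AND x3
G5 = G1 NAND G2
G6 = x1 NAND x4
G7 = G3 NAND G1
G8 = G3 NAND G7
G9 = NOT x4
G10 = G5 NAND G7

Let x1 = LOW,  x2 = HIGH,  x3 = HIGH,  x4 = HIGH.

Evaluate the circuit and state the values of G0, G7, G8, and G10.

G0 = HIGH, G7 = HIGH, G8 = HIGH, G10 = LOW

G0 = x2 AND x4 = HIGH AND HIGH = HIGH
G1 = G0 NAND x1 = HIGH NAND LOW = HIGH
G2 = G1 NAND G0 = HIGH NAND HIGH = LOW
G3 = G0 NAND x4 = HIGH NAND HIGH = LOW
G5 = G1 NAND G2 = HIGH NAND LOW = HIGH
G7 = G3 NAND G1 = LOW NAND HIGH = HIGH
G8 = G3 NAND G7 = LOW NAND HIGH = HIGH
G10 = G5 NAND G7 = HIGH NAND HIGH = LOW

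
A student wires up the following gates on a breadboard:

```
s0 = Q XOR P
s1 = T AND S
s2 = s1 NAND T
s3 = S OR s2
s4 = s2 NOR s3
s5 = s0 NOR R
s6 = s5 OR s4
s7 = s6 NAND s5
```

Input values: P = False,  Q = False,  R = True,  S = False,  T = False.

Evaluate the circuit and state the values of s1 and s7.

s0 = Q XOR P = False XOR False = False
s1 = T AND S = False AND False = False
s2 = s1 NAND T = False NAND False = True
s3 = S OR s2 = False OR True = True
s4 = s2 NOR s3 = True NOR True = False
s5 = s0 NOR R = False NOR True = False
s6 = s5 OR s4 = False OR False = False
s7 = s6 NAND s5 = False NAND False = True

s1 = False; s7 = True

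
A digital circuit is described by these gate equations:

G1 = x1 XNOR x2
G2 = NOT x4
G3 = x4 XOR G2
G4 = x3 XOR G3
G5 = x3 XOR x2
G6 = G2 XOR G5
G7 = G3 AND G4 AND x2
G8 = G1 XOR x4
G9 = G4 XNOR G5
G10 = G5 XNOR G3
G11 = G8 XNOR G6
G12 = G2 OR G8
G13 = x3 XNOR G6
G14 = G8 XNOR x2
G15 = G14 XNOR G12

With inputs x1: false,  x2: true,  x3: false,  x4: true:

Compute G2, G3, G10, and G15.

G2 = false, G3 = true, G10 = true, G15 = true

G1 = x1 XNOR x2 = false XNOR true = false
G2 = NOT x4 = NOT true = false
G3 = x4 XOR G2 = true XOR false = true
G5 = x3 XOR x2 = false XOR true = true
G8 = G1 XOR x4 = false XOR true = true
G10 = G5 XNOR G3 = true XNOR true = true
G12 = G2 OR G8 = false OR true = true
G14 = G8 XNOR x2 = true XNOR true = true
G15 = G14 XNOR G12 = true XNOR true = true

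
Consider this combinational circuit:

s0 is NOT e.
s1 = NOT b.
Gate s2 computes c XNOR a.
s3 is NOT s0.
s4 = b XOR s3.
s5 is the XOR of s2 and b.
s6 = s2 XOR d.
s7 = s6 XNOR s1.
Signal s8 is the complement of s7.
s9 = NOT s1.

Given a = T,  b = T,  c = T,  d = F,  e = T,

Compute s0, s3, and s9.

s0 = F, s3 = T, s9 = T

s0 = NOT e = NOT T = F
s1 = NOT b = NOT T = F
s3 = NOT s0 = NOT F = T
s9 = NOT s1 = NOT F = T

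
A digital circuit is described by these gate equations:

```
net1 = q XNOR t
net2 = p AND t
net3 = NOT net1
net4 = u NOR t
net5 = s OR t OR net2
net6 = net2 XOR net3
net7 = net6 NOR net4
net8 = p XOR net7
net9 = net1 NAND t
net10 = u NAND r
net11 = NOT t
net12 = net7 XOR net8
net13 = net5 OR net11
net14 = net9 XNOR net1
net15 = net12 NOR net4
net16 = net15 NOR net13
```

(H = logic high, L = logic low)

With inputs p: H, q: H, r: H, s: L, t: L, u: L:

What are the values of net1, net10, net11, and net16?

net1 = L, net10 = H, net11 = H, net16 = L

net1 = q XNOR t = H XNOR L = L
net2 = p AND t = H AND L = L
net3 = NOT net1 = NOT L = H
net4 = u NOR t = L NOR L = H
net5 = s OR t OR net2 = L OR L OR L = L
net6 = net2 XOR net3 = L XOR H = H
net7 = net6 NOR net4 = H NOR H = L
net8 = p XOR net7 = H XOR L = H
net10 = u NAND r = L NAND H = H
net11 = NOT t = NOT L = H
net12 = net7 XOR net8 = L XOR H = H
net13 = net5 OR net11 = L OR H = H
net15 = net12 NOR net4 = H NOR H = L
net16 = net15 NOR net13 = L NOR H = L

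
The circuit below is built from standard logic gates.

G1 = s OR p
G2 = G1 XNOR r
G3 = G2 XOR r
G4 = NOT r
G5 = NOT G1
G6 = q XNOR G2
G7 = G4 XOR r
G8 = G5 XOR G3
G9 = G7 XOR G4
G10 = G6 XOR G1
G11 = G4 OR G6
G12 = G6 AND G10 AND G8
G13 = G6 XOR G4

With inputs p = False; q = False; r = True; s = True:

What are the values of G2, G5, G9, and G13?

G2 = True; G5 = False; G9 = True; G13 = False

G1 = s OR p = True OR False = True
G2 = G1 XNOR r = True XNOR True = True
G4 = NOT r = NOT True = False
G5 = NOT G1 = NOT True = False
G6 = q XNOR G2 = False XNOR True = False
G7 = G4 XOR r = False XOR True = True
G9 = G7 XOR G4 = True XOR False = True
G13 = G6 XOR G4 = False XOR False = False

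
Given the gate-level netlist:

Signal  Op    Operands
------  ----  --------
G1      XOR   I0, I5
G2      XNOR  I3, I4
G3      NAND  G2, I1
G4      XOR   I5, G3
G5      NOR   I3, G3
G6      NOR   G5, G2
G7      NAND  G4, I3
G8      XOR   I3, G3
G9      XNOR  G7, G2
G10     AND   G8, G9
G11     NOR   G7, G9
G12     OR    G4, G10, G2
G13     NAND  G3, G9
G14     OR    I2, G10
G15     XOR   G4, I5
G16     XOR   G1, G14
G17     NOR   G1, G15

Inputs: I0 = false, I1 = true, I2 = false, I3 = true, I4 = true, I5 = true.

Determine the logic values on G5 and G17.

G1 = I0 XOR I5 = false XOR true = true
G2 = I3 XNOR I4 = true XNOR true = true
G3 = G2 NAND I1 = true NAND true = false
G4 = I5 XOR G3 = true XOR false = true
G5 = I3 NOR G3 = true NOR false = false
G15 = G4 XOR I5 = true XOR true = false
G17 = G1 NOR G15 = true NOR false = false

G5 = false, G17 = false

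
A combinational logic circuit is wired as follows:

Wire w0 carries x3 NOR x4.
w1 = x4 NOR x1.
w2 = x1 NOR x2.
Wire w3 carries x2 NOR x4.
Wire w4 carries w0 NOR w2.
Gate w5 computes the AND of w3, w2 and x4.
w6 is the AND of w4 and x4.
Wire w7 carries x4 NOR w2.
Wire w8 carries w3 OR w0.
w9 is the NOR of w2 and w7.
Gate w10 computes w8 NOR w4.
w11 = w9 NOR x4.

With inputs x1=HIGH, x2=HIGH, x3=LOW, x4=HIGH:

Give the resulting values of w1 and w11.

w1 = x4 NOR x1 = HIGH NOR HIGH = LOW
w2 = x1 NOR x2 = HIGH NOR HIGH = LOW
w7 = x4 NOR w2 = HIGH NOR LOW = LOW
w9 = w2 NOR w7 = LOW NOR LOW = HIGH
w11 = w9 NOR x4 = HIGH NOR HIGH = LOW

w1 = LOW, w11 = LOW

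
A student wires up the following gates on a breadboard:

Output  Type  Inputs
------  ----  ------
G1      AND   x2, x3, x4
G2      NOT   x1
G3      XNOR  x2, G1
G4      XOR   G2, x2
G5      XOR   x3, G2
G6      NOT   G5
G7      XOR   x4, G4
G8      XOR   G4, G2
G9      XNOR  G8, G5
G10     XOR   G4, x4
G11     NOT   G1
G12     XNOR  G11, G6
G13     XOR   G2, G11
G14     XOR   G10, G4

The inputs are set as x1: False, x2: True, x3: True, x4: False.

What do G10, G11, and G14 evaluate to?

G10 = False, G11 = True, G14 = False

G1 = x2 AND x3 AND x4 = True AND True AND False = False
G2 = NOT x1 = NOT False = True
G4 = G2 XOR x2 = True XOR True = False
G10 = G4 XOR x4 = False XOR False = False
G11 = NOT G1 = NOT False = True
G14 = G10 XOR G4 = False XOR False = False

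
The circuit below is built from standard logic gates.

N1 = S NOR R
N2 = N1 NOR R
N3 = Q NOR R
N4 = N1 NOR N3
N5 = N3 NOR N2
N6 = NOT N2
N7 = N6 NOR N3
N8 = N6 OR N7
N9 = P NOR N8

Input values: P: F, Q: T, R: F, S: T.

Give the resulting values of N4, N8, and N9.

N4 = T  N8 = T  N9 = F

N1 = S NOR R = T NOR F = F
N2 = N1 NOR R = F NOR F = T
N3 = Q NOR R = T NOR F = F
N4 = N1 NOR N3 = F NOR F = T
N6 = NOT N2 = NOT T = F
N7 = N6 NOR N3 = F NOR F = T
N8 = N6 OR N7 = F OR T = T
N9 = P NOR N8 = F NOR T = F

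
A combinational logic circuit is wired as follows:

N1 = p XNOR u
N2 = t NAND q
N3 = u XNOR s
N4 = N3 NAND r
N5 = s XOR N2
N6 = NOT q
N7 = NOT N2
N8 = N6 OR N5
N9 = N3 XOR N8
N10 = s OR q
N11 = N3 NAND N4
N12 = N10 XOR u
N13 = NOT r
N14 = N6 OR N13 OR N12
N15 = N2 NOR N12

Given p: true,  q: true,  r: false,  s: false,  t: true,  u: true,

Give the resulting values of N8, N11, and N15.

N8 = false, N11 = true, N15 = true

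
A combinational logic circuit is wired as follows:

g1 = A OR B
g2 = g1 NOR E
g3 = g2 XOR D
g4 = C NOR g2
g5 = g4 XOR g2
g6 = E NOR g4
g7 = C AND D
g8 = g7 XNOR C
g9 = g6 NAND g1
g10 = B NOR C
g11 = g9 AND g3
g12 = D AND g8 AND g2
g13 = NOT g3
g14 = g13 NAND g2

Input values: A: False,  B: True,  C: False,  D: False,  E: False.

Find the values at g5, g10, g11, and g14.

g5 = True, g10 = False, g11 = False, g14 = True

g1 = A OR B = False OR True = True
g2 = g1 NOR E = True NOR False = False
g3 = g2 XOR D = False XOR False = False
g4 = C NOR g2 = False NOR False = True
g5 = g4 XOR g2 = True XOR False = True
g6 = E NOR g4 = False NOR True = False
g9 = g6 NAND g1 = False NAND True = True
g10 = B NOR C = True NOR False = False
g11 = g9 AND g3 = True AND False = False
g13 = NOT g3 = NOT False = True
g14 = g13 NAND g2 = True NAND False = True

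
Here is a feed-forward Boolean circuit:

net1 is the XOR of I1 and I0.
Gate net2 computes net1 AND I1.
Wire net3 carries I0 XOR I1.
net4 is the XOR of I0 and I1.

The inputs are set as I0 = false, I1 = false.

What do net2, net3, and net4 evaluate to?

net2 = false  net3 = false  net4 = false

net1 = I1 XOR I0 = false XOR false = false
net2 = net1 AND I1 = false AND false = false
net3 = I0 XOR I1 = false XOR false = false
net4 = I0 XOR I1 = false XOR false = false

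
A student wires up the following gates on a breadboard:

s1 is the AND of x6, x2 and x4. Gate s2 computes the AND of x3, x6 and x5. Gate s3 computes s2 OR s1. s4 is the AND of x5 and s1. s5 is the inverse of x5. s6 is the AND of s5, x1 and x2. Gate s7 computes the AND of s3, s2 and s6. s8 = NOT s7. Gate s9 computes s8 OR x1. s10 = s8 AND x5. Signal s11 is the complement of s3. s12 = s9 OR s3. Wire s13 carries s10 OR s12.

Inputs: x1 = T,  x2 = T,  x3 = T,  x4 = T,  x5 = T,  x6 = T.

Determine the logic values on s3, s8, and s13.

s1 = x6 AND x2 AND x4 = T AND T AND T = T
s2 = x3 AND x6 AND x5 = T AND T AND T = T
s3 = s2 OR s1 = T OR T = T
s5 = NOT x5 = NOT T = F
s6 = s5 AND x1 AND x2 = F AND T AND T = F
s7 = s3 AND s2 AND s6 = T AND T AND F = F
s8 = NOT s7 = NOT F = T
s9 = s8 OR x1 = T OR T = T
s10 = s8 AND x5 = T AND T = T
s12 = s9 OR s3 = T OR T = T
s13 = s10 OR s12 = T OR T = T

s3 = T, s8 = T, s13 = T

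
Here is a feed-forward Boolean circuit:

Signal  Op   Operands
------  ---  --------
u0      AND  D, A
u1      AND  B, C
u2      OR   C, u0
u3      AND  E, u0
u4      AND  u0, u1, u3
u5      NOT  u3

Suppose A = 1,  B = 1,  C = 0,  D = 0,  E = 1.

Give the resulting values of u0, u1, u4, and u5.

u0 = 0  u1 = 0  u4 = 0  u5 = 1

u0 = D AND A = 0 AND 1 = 0
u1 = B AND C = 1 AND 0 = 0
u3 = E AND u0 = 1 AND 0 = 0
u4 = u0 AND u1 AND u3 = 0 AND 0 AND 0 = 0
u5 = NOT u3 = NOT 0 = 1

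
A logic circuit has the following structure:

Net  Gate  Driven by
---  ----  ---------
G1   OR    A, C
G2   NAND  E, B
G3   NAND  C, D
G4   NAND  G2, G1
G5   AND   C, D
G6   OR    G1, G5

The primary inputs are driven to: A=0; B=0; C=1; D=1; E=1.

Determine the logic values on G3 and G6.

G1 = A OR C = 0 OR 1 = 1
G3 = C NAND D = 1 NAND 1 = 0
G5 = C AND D = 1 AND 1 = 1
G6 = G1 OR G5 = 1 OR 1 = 1

G3 = 0, G6 = 1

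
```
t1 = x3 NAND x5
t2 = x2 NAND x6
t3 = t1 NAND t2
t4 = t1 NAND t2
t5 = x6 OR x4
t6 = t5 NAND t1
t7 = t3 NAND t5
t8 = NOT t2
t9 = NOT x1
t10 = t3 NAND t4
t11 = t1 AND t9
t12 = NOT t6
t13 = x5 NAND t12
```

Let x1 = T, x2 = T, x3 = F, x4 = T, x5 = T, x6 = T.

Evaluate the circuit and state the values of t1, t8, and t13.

t1 = T; t8 = T; t13 = F

t1 = x3 NAND x5 = F NAND T = T
t2 = x2 NAND x6 = T NAND T = F
t5 = x6 OR x4 = T OR T = T
t6 = t5 NAND t1 = T NAND T = F
t8 = NOT t2 = NOT F = T
t12 = NOT t6 = NOT F = T
t13 = x5 NAND t12 = T NAND T = F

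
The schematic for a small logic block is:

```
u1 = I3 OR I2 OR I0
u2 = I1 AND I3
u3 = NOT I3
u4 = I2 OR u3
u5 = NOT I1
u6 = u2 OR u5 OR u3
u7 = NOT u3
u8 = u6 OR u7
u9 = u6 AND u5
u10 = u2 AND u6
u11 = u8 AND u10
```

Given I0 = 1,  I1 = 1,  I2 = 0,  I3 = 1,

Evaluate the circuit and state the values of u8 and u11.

u2 = I1 AND I3 = 1 AND 1 = 1
u3 = NOT I3 = NOT 1 = 0
u5 = NOT I1 = NOT 1 = 0
u6 = u2 OR u5 OR u3 = 1 OR 0 OR 0 = 1
u7 = NOT u3 = NOT 0 = 1
u8 = u6 OR u7 = 1 OR 1 = 1
u10 = u2 AND u6 = 1 AND 1 = 1
u11 = u8 AND u10 = 1 AND 1 = 1

u8 = 1, u11 = 1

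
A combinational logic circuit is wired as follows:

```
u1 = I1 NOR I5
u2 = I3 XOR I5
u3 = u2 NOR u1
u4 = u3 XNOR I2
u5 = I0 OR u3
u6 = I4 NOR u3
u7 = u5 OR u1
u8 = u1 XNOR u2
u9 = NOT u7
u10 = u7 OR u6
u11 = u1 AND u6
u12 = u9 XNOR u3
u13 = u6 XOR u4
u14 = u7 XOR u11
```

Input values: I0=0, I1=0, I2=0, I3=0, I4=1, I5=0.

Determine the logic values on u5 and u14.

u5 = 0; u14 = 1

u1 = I1 NOR I5 = 0 NOR 0 = 1
u2 = I3 XOR I5 = 0 XOR 0 = 0
u3 = u2 NOR u1 = 0 NOR 1 = 0
u5 = I0 OR u3 = 0 OR 0 = 0
u6 = I4 NOR u3 = 1 NOR 0 = 0
u7 = u5 OR u1 = 0 OR 1 = 1
u11 = u1 AND u6 = 1 AND 0 = 0
u14 = u7 XOR u11 = 1 XOR 0 = 1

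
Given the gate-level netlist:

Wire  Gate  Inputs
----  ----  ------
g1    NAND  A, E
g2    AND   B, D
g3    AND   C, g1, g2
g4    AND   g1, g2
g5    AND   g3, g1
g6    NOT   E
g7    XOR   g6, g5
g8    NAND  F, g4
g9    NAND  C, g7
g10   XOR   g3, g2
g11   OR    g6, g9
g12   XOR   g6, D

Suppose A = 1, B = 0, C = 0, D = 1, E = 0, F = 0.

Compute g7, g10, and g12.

g1 = A NAND E = 1 NAND 0 = 1
g2 = B AND D = 0 AND 1 = 0
g3 = C AND g1 AND g2 = 0 AND 1 AND 0 = 0
g5 = g3 AND g1 = 0 AND 1 = 0
g6 = NOT E = NOT 0 = 1
g7 = g6 XOR g5 = 1 XOR 0 = 1
g10 = g3 XOR g2 = 0 XOR 0 = 0
g12 = g6 XOR D = 1 XOR 1 = 0

g7 = 1, g10 = 0, g12 = 0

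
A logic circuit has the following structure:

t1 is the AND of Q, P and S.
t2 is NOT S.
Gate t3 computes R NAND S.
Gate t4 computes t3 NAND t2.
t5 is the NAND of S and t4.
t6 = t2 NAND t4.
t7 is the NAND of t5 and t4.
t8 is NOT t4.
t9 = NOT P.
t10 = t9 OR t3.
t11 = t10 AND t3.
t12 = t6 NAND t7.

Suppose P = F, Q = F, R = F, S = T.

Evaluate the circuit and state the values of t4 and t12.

t4 = T  t12 = F

t2 = NOT S = NOT T = F
t3 = R NAND S = F NAND T = T
t4 = t3 NAND t2 = T NAND F = T
t5 = S NAND t4 = T NAND T = F
t6 = t2 NAND t4 = F NAND T = T
t7 = t5 NAND t4 = F NAND T = T
t12 = t6 NAND t7 = T NAND T = F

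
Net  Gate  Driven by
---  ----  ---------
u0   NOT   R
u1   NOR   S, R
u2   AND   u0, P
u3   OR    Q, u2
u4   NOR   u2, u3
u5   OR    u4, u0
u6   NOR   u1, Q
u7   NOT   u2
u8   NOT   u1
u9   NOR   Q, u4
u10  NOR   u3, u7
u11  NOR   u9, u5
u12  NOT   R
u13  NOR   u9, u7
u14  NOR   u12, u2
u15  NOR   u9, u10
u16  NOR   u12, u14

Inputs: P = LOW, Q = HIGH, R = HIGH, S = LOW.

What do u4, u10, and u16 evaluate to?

u4 = LOW  u10 = LOW  u16 = LOW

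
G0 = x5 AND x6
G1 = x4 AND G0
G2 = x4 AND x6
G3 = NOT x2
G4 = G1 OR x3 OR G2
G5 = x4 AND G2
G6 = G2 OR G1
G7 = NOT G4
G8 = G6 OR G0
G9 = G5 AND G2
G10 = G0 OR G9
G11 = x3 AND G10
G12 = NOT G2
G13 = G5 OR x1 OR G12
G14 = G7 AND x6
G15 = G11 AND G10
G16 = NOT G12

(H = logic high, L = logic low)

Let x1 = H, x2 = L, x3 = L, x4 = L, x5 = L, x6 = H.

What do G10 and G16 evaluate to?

G0 = x5 AND x6 = L AND H = L
G2 = x4 AND x6 = L AND H = L
G5 = x4 AND G2 = L AND L = L
G9 = G5 AND G2 = L AND L = L
G10 = G0 OR G9 = L OR L = L
G12 = NOT G2 = NOT L = H
G16 = NOT G12 = NOT H = L

G10 = L, G16 = L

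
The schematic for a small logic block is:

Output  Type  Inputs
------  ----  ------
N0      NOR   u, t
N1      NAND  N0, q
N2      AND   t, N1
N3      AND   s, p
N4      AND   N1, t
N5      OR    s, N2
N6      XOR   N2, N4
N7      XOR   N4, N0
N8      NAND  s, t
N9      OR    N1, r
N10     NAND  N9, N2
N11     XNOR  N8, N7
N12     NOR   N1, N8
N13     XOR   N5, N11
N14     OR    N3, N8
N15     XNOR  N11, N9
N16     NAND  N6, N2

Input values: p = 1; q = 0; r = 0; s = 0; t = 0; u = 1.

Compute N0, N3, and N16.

N0 = u NOR t = 1 NOR 0 = 0
N1 = N0 NAND q = 0 NAND 0 = 1
N2 = t AND N1 = 0 AND 1 = 0
N3 = s AND p = 0 AND 1 = 0
N4 = N1 AND t = 1 AND 0 = 0
N6 = N2 XOR N4 = 0 XOR 0 = 0
N16 = N6 NAND N2 = 0 NAND 0 = 1

N0 = 0, N3 = 0, N16 = 1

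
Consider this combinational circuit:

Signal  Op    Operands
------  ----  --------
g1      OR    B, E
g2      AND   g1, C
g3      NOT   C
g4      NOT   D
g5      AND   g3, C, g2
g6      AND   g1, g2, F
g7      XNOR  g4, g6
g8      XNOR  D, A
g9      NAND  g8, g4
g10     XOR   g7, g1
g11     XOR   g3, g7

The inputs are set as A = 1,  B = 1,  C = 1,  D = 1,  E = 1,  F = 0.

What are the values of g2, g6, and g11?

g2 = 1  g6 = 0  g11 = 1

g1 = B OR E = 1 OR 1 = 1
g2 = g1 AND C = 1 AND 1 = 1
g3 = NOT C = NOT 1 = 0
g4 = NOT D = NOT 1 = 0
g6 = g1 AND g2 AND F = 1 AND 1 AND 0 = 0
g7 = g4 XNOR g6 = 0 XNOR 0 = 1
g11 = g3 XOR g7 = 0 XOR 1 = 1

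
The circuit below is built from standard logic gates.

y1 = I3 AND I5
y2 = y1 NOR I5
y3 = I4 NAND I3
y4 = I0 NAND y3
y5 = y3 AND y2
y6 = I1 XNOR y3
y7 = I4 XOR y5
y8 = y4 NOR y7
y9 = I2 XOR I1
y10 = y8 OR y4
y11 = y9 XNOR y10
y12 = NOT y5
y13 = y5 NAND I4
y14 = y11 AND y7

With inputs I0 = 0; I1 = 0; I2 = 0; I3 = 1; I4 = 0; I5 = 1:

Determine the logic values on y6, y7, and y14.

y6 = 0, y7 = 0, y14 = 0

y1 = I3 AND I5 = 1 AND 1 = 1
y2 = y1 NOR I5 = 1 NOR 1 = 0
y3 = I4 NAND I3 = 0 NAND 1 = 1
y4 = I0 NAND y3 = 0 NAND 1 = 1
y5 = y3 AND y2 = 1 AND 0 = 0
y6 = I1 XNOR y3 = 0 XNOR 1 = 0
y7 = I4 XOR y5 = 0 XOR 0 = 0
y8 = y4 NOR y7 = 1 NOR 0 = 0
y9 = I2 XOR I1 = 0 XOR 0 = 0
y10 = y8 OR y4 = 0 OR 1 = 1
y11 = y9 XNOR y10 = 0 XNOR 1 = 0
y14 = y11 AND y7 = 0 AND 0 = 0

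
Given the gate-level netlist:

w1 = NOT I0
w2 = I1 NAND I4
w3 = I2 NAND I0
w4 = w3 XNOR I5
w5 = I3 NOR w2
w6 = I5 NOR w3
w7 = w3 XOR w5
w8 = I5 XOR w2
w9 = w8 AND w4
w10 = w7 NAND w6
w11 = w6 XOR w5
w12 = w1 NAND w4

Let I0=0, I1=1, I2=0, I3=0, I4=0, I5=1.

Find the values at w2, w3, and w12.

w1 = NOT I0 = NOT 0 = 1
w2 = I1 NAND I4 = 1 NAND 0 = 1
w3 = I2 NAND I0 = 0 NAND 0 = 1
w4 = w3 XNOR I5 = 1 XNOR 1 = 1
w12 = w1 NAND w4 = 1 NAND 1 = 0

w2 = 1, w3 = 1, w12 = 0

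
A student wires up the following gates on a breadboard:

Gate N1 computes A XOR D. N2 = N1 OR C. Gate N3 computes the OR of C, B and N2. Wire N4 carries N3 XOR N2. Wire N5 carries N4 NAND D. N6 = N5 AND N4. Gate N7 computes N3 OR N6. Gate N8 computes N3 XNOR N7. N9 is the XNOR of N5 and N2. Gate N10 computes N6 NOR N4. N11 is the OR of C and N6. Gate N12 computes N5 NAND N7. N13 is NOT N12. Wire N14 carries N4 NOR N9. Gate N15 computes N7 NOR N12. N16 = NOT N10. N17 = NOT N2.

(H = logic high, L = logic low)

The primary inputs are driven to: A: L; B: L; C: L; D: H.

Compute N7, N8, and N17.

N7 = H, N8 = H, N17 = L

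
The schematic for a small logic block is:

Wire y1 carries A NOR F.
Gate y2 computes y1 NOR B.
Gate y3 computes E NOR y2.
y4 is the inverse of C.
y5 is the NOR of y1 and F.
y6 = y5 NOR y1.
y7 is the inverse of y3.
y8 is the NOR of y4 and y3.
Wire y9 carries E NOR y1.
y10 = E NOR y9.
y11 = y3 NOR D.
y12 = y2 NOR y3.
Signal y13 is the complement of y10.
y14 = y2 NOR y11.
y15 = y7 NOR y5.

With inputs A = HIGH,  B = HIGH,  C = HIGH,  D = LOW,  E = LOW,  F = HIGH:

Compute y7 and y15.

y1 = A NOR F = HIGH NOR HIGH = LOW
y2 = y1 NOR B = LOW NOR HIGH = LOW
y3 = E NOR y2 = LOW NOR LOW = HIGH
y5 = y1 NOR F = LOW NOR HIGH = LOW
y7 = NOT y3 = NOT HIGH = LOW
y15 = y7 NOR y5 = LOW NOR LOW = HIGH

y7 = LOW, y15 = HIGH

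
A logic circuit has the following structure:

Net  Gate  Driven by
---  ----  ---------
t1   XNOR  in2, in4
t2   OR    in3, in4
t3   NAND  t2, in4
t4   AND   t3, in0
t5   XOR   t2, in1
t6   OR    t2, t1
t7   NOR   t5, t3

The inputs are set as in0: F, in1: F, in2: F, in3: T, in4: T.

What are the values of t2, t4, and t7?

t2 = in3 OR in4 = T OR T = T
t3 = t2 NAND in4 = T NAND T = F
t4 = t3 AND in0 = F AND F = F
t5 = t2 XOR in1 = T XOR F = T
t7 = t5 NOR t3 = T NOR F = F

t2 = T, t4 = F, t7 = F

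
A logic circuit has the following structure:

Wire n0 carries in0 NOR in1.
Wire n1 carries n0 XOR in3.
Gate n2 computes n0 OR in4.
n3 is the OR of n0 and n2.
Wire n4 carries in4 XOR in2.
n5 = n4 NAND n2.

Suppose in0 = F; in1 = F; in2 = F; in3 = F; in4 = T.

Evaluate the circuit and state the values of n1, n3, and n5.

n0 = in0 NOR in1 = F NOR F = T
n1 = n0 XOR in3 = T XOR F = T
n2 = n0 OR in4 = T OR T = T
n3 = n0 OR n2 = T OR T = T
n4 = in4 XOR in2 = T XOR F = T
n5 = n4 NAND n2 = T NAND T = F

n1 = T, n3 = T, n5 = F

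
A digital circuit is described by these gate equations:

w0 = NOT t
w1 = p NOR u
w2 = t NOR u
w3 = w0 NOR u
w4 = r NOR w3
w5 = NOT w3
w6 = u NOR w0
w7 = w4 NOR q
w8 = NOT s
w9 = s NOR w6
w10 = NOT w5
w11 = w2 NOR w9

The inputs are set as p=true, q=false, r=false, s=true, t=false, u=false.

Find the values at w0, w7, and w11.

w0 = true; w7 = false; w11 = false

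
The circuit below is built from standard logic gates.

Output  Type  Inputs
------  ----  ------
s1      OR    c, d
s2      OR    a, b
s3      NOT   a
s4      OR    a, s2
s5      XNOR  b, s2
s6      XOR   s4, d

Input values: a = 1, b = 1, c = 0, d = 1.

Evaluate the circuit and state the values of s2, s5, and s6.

s2 = a OR b = 1 OR 1 = 1
s4 = a OR s2 = 1 OR 1 = 1
s5 = b XNOR s2 = 1 XNOR 1 = 1
s6 = s4 XOR d = 1 XOR 1 = 0

s2 = 1  s5 = 1  s6 = 0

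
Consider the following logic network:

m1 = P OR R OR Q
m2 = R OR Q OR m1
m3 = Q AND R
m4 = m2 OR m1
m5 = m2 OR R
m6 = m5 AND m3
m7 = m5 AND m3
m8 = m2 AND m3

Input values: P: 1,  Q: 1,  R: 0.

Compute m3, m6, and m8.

m3 = 0, m6 = 0, m8 = 0

m1 = P OR R OR Q = 1 OR 0 OR 1 = 1
m2 = R OR Q OR m1 = 0 OR 1 OR 1 = 1
m3 = Q AND R = 1 AND 0 = 0
m5 = m2 OR R = 1 OR 0 = 1
m6 = m5 AND m3 = 1 AND 0 = 0
m8 = m2 AND m3 = 1 AND 0 = 0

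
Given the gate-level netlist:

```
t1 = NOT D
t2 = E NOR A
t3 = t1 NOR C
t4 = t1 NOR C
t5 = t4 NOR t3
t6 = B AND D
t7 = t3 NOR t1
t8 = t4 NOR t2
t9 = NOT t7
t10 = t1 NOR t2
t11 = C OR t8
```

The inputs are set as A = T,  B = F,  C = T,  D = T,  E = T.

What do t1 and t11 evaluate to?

t1 = F, t11 = T

t1 = NOT D = NOT T = F
t2 = E NOR A = T NOR T = F
t4 = t1 NOR C = F NOR T = F
t8 = t4 NOR t2 = F NOR F = T
t11 = C OR t8 = T OR T = T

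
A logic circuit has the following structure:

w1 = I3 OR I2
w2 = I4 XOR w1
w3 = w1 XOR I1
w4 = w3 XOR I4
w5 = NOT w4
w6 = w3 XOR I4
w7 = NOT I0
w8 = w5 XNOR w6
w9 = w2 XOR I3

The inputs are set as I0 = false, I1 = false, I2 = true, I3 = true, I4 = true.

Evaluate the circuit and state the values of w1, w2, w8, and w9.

w1 = true, w2 = false, w8 = false, w9 = true

w1 = I3 OR I2 = true OR true = true
w2 = I4 XOR w1 = true XOR true = false
w3 = w1 XOR I1 = true XOR false = true
w4 = w3 XOR I4 = true XOR true = false
w5 = NOT w4 = NOT false = true
w6 = w3 XOR I4 = true XOR true = false
w8 = w5 XNOR w6 = true XNOR false = false
w9 = w2 XOR I3 = false XOR true = true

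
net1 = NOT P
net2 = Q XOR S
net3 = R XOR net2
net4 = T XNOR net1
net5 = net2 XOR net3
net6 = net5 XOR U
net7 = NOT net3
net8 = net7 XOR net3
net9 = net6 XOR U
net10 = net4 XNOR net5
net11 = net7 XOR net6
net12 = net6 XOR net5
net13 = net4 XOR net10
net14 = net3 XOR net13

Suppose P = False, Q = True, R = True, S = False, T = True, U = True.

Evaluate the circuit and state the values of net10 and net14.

net1 = NOT P = NOT False = True
net2 = Q XOR S = True XOR False = True
net3 = R XOR net2 = True XOR True = False
net4 = T XNOR net1 = True XNOR True = True
net5 = net2 XOR net3 = True XOR False = True
net10 = net4 XNOR net5 = True XNOR True = True
net13 = net4 XOR net10 = True XOR True = False
net14 = net3 XOR net13 = False XOR False = False

net10 = True  net14 = False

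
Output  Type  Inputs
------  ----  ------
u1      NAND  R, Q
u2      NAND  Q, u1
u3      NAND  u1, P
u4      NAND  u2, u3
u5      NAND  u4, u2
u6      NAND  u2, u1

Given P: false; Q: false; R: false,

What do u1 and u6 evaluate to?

u1 = true  u6 = false

u1 = R NAND Q = false NAND false = true
u2 = Q NAND u1 = false NAND true = true
u6 = u2 NAND u1 = true NAND true = false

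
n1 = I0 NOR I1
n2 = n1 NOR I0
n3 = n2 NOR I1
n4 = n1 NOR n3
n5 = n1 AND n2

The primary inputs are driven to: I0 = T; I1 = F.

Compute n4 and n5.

n4 = F; n5 = F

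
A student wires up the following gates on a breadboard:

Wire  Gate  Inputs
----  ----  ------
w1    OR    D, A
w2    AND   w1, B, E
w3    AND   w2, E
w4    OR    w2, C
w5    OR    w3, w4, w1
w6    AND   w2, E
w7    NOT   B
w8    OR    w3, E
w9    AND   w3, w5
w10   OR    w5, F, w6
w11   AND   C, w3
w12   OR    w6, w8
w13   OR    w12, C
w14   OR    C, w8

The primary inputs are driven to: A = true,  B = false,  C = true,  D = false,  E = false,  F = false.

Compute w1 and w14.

w1 = D OR A = false OR true = true
w2 = w1 AND B AND E = true AND false AND false = false
w3 = w2 AND E = false AND false = false
w8 = w3 OR E = false OR false = false
w14 = C OR w8 = true OR false = true

w1 = true, w14 = true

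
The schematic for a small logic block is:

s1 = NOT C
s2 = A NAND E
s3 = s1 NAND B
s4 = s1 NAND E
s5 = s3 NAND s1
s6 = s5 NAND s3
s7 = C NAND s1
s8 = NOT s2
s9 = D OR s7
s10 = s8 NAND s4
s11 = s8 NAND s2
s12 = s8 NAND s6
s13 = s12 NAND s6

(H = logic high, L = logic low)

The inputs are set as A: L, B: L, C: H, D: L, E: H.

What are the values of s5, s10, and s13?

s5 = H  s10 = H  s13 = H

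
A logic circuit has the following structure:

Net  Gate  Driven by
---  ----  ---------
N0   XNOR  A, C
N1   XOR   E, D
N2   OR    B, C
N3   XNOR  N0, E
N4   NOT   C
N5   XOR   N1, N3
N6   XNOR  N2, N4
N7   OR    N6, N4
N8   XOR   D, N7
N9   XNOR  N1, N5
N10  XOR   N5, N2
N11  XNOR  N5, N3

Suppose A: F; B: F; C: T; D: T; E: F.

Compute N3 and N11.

N3 = T, N11 = F

N0 = A XNOR C = F XNOR T = F
N1 = E XOR D = F XOR T = T
N3 = N0 XNOR E = F XNOR F = T
N5 = N1 XOR N3 = T XOR T = F
N11 = N5 XNOR N3 = F XNOR T = F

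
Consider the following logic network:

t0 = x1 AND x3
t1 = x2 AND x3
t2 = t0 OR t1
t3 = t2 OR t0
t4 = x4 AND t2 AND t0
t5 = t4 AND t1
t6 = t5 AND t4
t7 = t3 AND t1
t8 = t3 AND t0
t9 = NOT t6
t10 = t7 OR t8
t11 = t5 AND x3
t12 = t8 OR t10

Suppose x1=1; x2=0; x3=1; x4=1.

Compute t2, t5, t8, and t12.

t2 = 1; t5 = 0; t8 = 1; t12 = 1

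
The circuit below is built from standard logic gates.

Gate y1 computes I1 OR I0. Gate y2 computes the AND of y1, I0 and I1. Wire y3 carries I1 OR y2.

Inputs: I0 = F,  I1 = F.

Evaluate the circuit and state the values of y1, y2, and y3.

y1 = I1 OR I0 = F OR F = F
y2 = y1 AND I0 AND I1 = F AND F AND F = F
y3 = I1 OR y2 = F OR F = F

y1 = F; y2 = F; y3 = F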